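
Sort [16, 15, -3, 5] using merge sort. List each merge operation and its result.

Divide and conquer:
  Merge [16] + [15] -> [15, 16]
  Merge [-3] + [5] -> [-3, 5]
  Merge [15, 16] + [-3, 5] -> [-3, 5, 15, 16]


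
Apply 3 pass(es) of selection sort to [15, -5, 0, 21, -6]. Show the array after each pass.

Pass 1: Select minimum -6 at index 4, swap -> [-6, -5, 0, 21, 15]
Pass 2: Select minimum -5 at index 1, swap -> [-6, -5, 0, 21, 15]
Pass 3: Select minimum 0 at index 2, swap -> [-6, -5, 0, 21, 15]


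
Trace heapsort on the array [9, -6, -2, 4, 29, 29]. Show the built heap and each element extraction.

Build heap: [29, 9, 29, 4, -6, -2]
Extract 29: [29, 9, -2, 4, -6, 29]
Extract 29: [9, 4, -2, -6, 29, 29]
Extract 9: [4, -6, -2, 9, 29, 29]
Extract 4: [-2, -6, 4, 9, 29, 29]
Extract -2: [-6, -2, 4, 9, 29, 29]


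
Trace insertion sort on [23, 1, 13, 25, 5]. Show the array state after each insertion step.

First element 23 is already 'sorted'
Insert 1: shifted 1 elements -> [1, 23, 13, 25, 5]
Insert 13: shifted 1 elements -> [1, 13, 23, 25, 5]
Insert 25: shifted 0 elements -> [1, 13, 23, 25, 5]
Insert 5: shifted 3 elements -> [1, 5, 13, 23, 25]


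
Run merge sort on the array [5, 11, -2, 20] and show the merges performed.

Divide and conquer:
  Merge [5] + [11] -> [5, 11]
  Merge [-2] + [20] -> [-2, 20]
  Merge [5, 11] + [-2, 20] -> [-2, 5, 11, 20]


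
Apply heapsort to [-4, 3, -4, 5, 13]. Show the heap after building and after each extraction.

Build heap: [13, 5, -4, -4, 3]
Extract 13: [5, 3, -4, -4, 13]
Extract 5: [3, -4, -4, 5, 13]
Extract 3: [-4, -4, 3, 5, 13]
Extract -4: [-4, -4, 3, 5, 13]


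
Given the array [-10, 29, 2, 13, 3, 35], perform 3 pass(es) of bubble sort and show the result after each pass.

After pass 1: [-10, 2, 13, 3, 29, 35] (3 swaps)
After pass 2: [-10, 2, 3, 13, 29, 35] (1 swaps)
After pass 3: [-10, 2, 3, 13, 29, 35] (0 swaps)
Total swaps: 4


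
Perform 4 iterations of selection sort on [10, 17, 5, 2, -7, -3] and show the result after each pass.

Pass 1: Select minimum -7 at index 4, swap -> [-7, 17, 5, 2, 10, -3]
Pass 2: Select minimum -3 at index 5, swap -> [-7, -3, 5, 2, 10, 17]
Pass 3: Select minimum 2 at index 3, swap -> [-7, -3, 2, 5, 10, 17]
Pass 4: Select minimum 5 at index 3, swap -> [-7, -3, 2, 5, 10, 17]


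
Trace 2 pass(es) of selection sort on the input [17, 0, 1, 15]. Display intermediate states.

Pass 1: Select minimum 0 at index 1, swap -> [0, 17, 1, 15]
Pass 2: Select minimum 1 at index 2, swap -> [0, 1, 17, 15]


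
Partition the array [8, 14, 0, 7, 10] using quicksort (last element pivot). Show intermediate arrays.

Partition 1: pivot=10 at index 3 -> [8, 0, 7, 10, 14]
Partition 2: pivot=7 at index 1 -> [0, 7, 8, 10, 14]


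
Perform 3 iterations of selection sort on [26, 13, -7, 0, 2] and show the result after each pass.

Pass 1: Select minimum -7 at index 2, swap -> [-7, 13, 26, 0, 2]
Pass 2: Select minimum 0 at index 3, swap -> [-7, 0, 26, 13, 2]
Pass 3: Select minimum 2 at index 4, swap -> [-7, 0, 2, 13, 26]


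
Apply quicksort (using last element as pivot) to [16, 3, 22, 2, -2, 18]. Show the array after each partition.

Partition 1: pivot=18 at index 4 -> [16, 3, 2, -2, 18, 22]
Partition 2: pivot=-2 at index 0 -> [-2, 3, 2, 16, 18, 22]
Partition 3: pivot=16 at index 3 -> [-2, 3, 2, 16, 18, 22]
Partition 4: pivot=2 at index 1 -> [-2, 2, 3, 16, 18, 22]


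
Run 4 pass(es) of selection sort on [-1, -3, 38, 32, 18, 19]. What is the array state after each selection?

Pass 1: Select minimum -3 at index 1, swap -> [-3, -1, 38, 32, 18, 19]
Pass 2: Select minimum -1 at index 1, swap -> [-3, -1, 38, 32, 18, 19]
Pass 3: Select minimum 18 at index 4, swap -> [-3, -1, 18, 32, 38, 19]
Pass 4: Select minimum 19 at index 5, swap -> [-3, -1, 18, 19, 38, 32]


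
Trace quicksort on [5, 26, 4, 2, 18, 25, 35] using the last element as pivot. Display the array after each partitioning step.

Partition 1: pivot=35 at index 6 -> [5, 26, 4, 2, 18, 25, 35]
Partition 2: pivot=25 at index 4 -> [5, 4, 2, 18, 25, 26, 35]
Partition 3: pivot=18 at index 3 -> [5, 4, 2, 18, 25, 26, 35]
Partition 4: pivot=2 at index 0 -> [2, 4, 5, 18, 25, 26, 35]
Partition 5: pivot=5 at index 2 -> [2, 4, 5, 18, 25, 26, 35]


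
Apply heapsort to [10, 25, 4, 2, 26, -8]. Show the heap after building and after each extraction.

Build heap: [26, 25, 4, 2, 10, -8]
Extract 26: [25, 10, 4, 2, -8, 26]
Extract 25: [10, 2, 4, -8, 25, 26]
Extract 10: [4, 2, -8, 10, 25, 26]
Extract 4: [2, -8, 4, 10, 25, 26]
Extract 2: [-8, 2, 4, 10, 25, 26]


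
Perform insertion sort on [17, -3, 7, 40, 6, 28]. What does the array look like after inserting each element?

First element 17 is already 'sorted'
Insert -3: shifted 1 elements -> [-3, 17, 7, 40, 6, 28]
Insert 7: shifted 1 elements -> [-3, 7, 17, 40, 6, 28]
Insert 40: shifted 0 elements -> [-3, 7, 17, 40, 6, 28]
Insert 6: shifted 3 elements -> [-3, 6, 7, 17, 40, 28]
Insert 28: shifted 1 elements -> [-3, 6, 7, 17, 28, 40]


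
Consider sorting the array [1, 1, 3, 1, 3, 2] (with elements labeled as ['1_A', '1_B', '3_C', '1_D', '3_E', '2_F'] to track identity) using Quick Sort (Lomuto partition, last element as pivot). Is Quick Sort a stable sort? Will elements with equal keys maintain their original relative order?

Trace Quick Sort on the labeled array (the key is the number; the letter only tracks identity):
  Partition indices 0..5 around pivot 2_F -> [1_A, 1_B, 1_D, 2_F, 3_E, 3_C]
  Partition indices 0..2 around pivot 1_D -> [1_A, 1_B, 1_D, 2_F, 3_E, 3_C]
  Partition indices 0..1 around pivot 1_B -> [1_A, 1_B, 1_D, 2_F, 3_E, 3_C]
  Partition indices 4..5 around pivot 3_C -> [1_A, 1_B, 1_D, 2_F, 3_E, 3_C]
Final order: [1_A, 1_B, 1_D, 2_F, 3_E, 3_C]
Equal keys:
  value 1: originally 1_A, 1_B, 1_D; after sorting 1_A, 1_B, 1_D -> order preserved
  value 3: originally 3_C, 3_E; after sorting 3_E, 3_C -> order changed
Equal keys were reordered, so Quick Sort is not stable: partition swaps elements across long distances and can reorder equal keys. (One such input is enough; an unstable sort may happen to preserve order on other inputs, but it gives no guarantee.)
Answer: Not stable


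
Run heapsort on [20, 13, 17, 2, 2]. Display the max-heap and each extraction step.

Build heap: [20, 13, 17, 2, 2]
Extract 20: [17, 13, 2, 2, 20]
Extract 17: [13, 2, 2, 17, 20]
Extract 13: [2, 2, 13, 17, 20]
Extract 2: [2, 2, 13, 17, 20]


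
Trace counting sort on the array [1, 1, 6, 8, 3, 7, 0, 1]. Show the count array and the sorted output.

Count array: [1, 3, 0, 1, 0, 0, 1, 1, 1]
(count[i] = number of elements equal to i)
Cumulative count: [1, 4, 4, 5, 5, 5, 6, 7, 8]
Sorted: [0, 1, 1, 1, 3, 6, 7, 8]


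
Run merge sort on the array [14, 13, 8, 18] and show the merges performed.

Divide and conquer:
  Merge [14] + [13] -> [13, 14]
  Merge [8] + [18] -> [8, 18]
  Merge [13, 14] + [8, 18] -> [8, 13, 14, 18]


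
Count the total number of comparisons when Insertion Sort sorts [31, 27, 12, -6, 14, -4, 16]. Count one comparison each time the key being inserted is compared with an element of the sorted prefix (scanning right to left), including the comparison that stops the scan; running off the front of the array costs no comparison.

Insert 27: 31 > 27 (shift), reached front = 1 comparison(s) -> [27, 31, 12, -6, 14, -4, 16]
Insert 12: 31 > 12 (shift), 27 > 12 (shift), reached front = 2 comparison(s) -> [12, 27, 31, -6, 14, -4, 16]
Insert -6: 31 > -6 (shift), 27 > -6 (shift), 12 > -6 (shift), reached front = 3 comparison(s) -> [-6, 12, 27, 31, 14, -4, 16]
Insert 14: 31 > 14 (shift), 27 > 14 (shift), 12 <= 14 (stop) = 3 comparison(s) -> [-6, 12, 14, 27, 31, -4, 16]
Insert -4: 31 > -4 (shift), 27 > -4 (shift), 14 > -4 (shift), 12 > -4 (shift), -6 <= -4 (stop) = 5 comparison(s) -> [-6, -4, 12, 14, 27, 31, 16]
Insert 16: 31 > 16 (shift), 27 > 16 (shift), 14 <= 16 (stop) = 3 comparison(s) -> [-6, -4, 12, 14, 16, 27, 31]
Total comparisons: 1 + 2 + 3 + 3 + 5 + 3 = 17


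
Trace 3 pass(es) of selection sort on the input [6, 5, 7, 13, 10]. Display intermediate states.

Pass 1: Select minimum 5 at index 1, swap -> [5, 6, 7, 13, 10]
Pass 2: Select minimum 6 at index 1, swap -> [5, 6, 7, 13, 10]
Pass 3: Select minimum 7 at index 2, swap -> [5, 6, 7, 13, 10]


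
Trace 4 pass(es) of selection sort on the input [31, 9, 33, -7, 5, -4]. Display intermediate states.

Pass 1: Select minimum -7 at index 3, swap -> [-7, 9, 33, 31, 5, -4]
Pass 2: Select minimum -4 at index 5, swap -> [-7, -4, 33, 31, 5, 9]
Pass 3: Select minimum 5 at index 4, swap -> [-7, -4, 5, 31, 33, 9]
Pass 4: Select minimum 9 at index 5, swap -> [-7, -4, 5, 9, 33, 31]


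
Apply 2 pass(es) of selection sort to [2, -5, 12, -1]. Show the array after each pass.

Pass 1: Select minimum -5 at index 1, swap -> [-5, 2, 12, -1]
Pass 2: Select minimum -1 at index 3, swap -> [-5, -1, 12, 2]


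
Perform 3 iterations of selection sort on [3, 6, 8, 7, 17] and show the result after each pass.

Pass 1: Select minimum 3 at index 0, swap -> [3, 6, 8, 7, 17]
Pass 2: Select minimum 6 at index 1, swap -> [3, 6, 8, 7, 17]
Pass 3: Select minimum 7 at index 3, swap -> [3, 6, 7, 8, 17]


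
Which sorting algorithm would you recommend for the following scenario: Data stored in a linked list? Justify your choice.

Best choice: Merge sort
Reason: Merge sort doesn't require random access; can be done in O(1) extra space for linked lists


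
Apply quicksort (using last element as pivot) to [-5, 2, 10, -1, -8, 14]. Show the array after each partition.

Partition 1: pivot=14 at index 5 -> [-5, 2, 10, -1, -8, 14]
Partition 2: pivot=-8 at index 0 -> [-8, 2, 10, -1, -5, 14]
Partition 3: pivot=-5 at index 1 -> [-8, -5, 10, -1, 2, 14]
Partition 4: pivot=2 at index 3 -> [-8, -5, -1, 2, 10, 14]


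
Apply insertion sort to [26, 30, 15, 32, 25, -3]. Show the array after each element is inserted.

First element 26 is already 'sorted'
Insert 30: shifted 0 elements -> [26, 30, 15, 32, 25, -3]
Insert 15: shifted 2 elements -> [15, 26, 30, 32, 25, -3]
Insert 32: shifted 0 elements -> [15, 26, 30, 32, 25, -3]
Insert 25: shifted 3 elements -> [15, 25, 26, 30, 32, -3]
Insert -3: shifted 5 elements -> [-3, 15, 25, 26, 30, 32]


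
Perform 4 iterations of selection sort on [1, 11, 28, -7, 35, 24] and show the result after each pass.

Pass 1: Select minimum -7 at index 3, swap -> [-7, 11, 28, 1, 35, 24]
Pass 2: Select minimum 1 at index 3, swap -> [-7, 1, 28, 11, 35, 24]
Pass 3: Select minimum 11 at index 3, swap -> [-7, 1, 11, 28, 35, 24]
Pass 4: Select minimum 24 at index 5, swap -> [-7, 1, 11, 24, 35, 28]


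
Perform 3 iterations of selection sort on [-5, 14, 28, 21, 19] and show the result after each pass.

Pass 1: Select minimum -5 at index 0, swap -> [-5, 14, 28, 21, 19]
Pass 2: Select minimum 14 at index 1, swap -> [-5, 14, 28, 21, 19]
Pass 3: Select minimum 19 at index 4, swap -> [-5, 14, 19, 21, 28]


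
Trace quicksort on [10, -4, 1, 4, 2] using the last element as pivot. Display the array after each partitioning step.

Partition 1: pivot=2 at index 2 -> [-4, 1, 2, 4, 10]
Partition 2: pivot=1 at index 1 -> [-4, 1, 2, 4, 10]
Partition 3: pivot=10 at index 4 -> [-4, 1, 2, 4, 10]


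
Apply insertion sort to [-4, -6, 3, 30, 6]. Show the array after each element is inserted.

First element -4 is already 'sorted'
Insert -6: shifted 1 elements -> [-6, -4, 3, 30, 6]
Insert 3: shifted 0 elements -> [-6, -4, 3, 30, 6]
Insert 30: shifted 0 elements -> [-6, -4, 3, 30, 6]
Insert 6: shifted 1 elements -> [-6, -4, 3, 6, 30]


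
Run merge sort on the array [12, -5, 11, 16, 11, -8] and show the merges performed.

Divide and conquer:
  Merge [-5] + [11] -> [-5, 11]
  Merge [12] + [-5, 11] -> [-5, 11, 12]
  Merge [11] + [-8] -> [-8, 11]
  Merge [16] + [-8, 11] -> [-8, 11, 16]
  Merge [-5, 11, 12] + [-8, 11, 16] -> [-8, -5, 11, 11, 12, 16]


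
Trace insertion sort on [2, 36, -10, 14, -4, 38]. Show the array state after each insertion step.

First element 2 is already 'sorted'
Insert 36: shifted 0 elements -> [2, 36, -10, 14, -4, 38]
Insert -10: shifted 2 elements -> [-10, 2, 36, 14, -4, 38]
Insert 14: shifted 1 elements -> [-10, 2, 14, 36, -4, 38]
Insert -4: shifted 3 elements -> [-10, -4, 2, 14, 36, 38]
Insert 38: shifted 0 elements -> [-10, -4, 2, 14, 36, 38]


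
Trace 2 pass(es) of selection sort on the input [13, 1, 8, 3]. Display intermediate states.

Pass 1: Select minimum 1 at index 1, swap -> [1, 13, 8, 3]
Pass 2: Select minimum 3 at index 3, swap -> [1, 3, 8, 13]


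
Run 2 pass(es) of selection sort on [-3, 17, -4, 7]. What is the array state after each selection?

Pass 1: Select minimum -4 at index 2, swap -> [-4, 17, -3, 7]
Pass 2: Select minimum -3 at index 2, swap -> [-4, -3, 17, 7]


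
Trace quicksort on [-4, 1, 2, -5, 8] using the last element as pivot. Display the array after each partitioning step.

Partition 1: pivot=8 at index 4 -> [-4, 1, 2, -5, 8]
Partition 2: pivot=-5 at index 0 -> [-5, 1, 2, -4, 8]
Partition 3: pivot=-4 at index 1 -> [-5, -4, 2, 1, 8]
Partition 4: pivot=1 at index 2 -> [-5, -4, 1, 2, 8]


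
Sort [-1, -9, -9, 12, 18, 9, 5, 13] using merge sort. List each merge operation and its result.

Divide and conquer:
  Merge [-1] + [-9] -> [-9, -1]
  Merge [-9] + [12] -> [-9, 12]
  Merge [-9, -1] + [-9, 12] -> [-9, -9, -1, 12]
  Merge [18] + [9] -> [9, 18]
  Merge [5] + [13] -> [5, 13]
  Merge [9, 18] + [5, 13] -> [5, 9, 13, 18]
  Merge [-9, -9, -1, 12] + [5, 9, 13, 18] -> [-9, -9, -1, 5, 9, 12, 13, 18]


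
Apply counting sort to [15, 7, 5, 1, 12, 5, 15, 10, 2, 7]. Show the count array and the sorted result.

Count array: [0, 1, 1, 0, 0, 2, 0, 2, 0, 0, 1, 0, 1, 0, 0, 2]
(count[i] = number of elements equal to i)
Cumulative count: [0, 1, 2, 2, 2, 4, 4, 6, 6, 6, 7, 7, 8, 8, 8, 10]
Sorted: [1, 2, 5, 5, 7, 7, 10, 12, 15, 15]


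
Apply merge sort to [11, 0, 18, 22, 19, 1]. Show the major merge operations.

Divide and conquer:
  Merge [0] + [18] -> [0, 18]
  Merge [11] + [0, 18] -> [0, 11, 18]
  Merge [19] + [1] -> [1, 19]
  Merge [22] + [1, 19] -> [1, 19, 22]
  Merge [0, 11, 18] + [1, 19, 22] -> [0, 1, 11, 18, 19, 22]


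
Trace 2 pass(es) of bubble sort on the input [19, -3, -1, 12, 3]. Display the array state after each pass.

After pass 1: [-3, -1, 12, 3, 19] (4 swaps)
After pass 2: [-3, -1, 3, 12, 19] (1 swaps)
Total swaps: 5


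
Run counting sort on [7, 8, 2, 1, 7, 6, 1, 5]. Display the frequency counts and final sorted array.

Count array: [0, 2, 1, 0, 0, 1, 1, 2, 1]
(count[i] = number of elements equal to i)
Cumulative count: [0, 2, 3, 3, 3, 4, 5, 7, 8]
Sorted: [1, 1, 2, 5, 6, 7, 7, 8]


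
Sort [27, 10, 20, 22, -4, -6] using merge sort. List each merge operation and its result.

Divide and conquer:
  Merge [10] + [20] -> [10, 20]
  Merge [27] + [10, 20] -> [10, 20, 27]
  Merge [-4] + [-6] -> [-6, -4]
  Merge [22] + [-6, -4] -> [-6, -4, 22]
  Merge [10, 20, 27] + [-6, -4, 22] -> [-6, -4, 10, 20, 22, 27]


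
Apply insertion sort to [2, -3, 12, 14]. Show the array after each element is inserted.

First element 2 is already 'sorted'
Insert -3: shifted 1 elements -> [-3, 2, 12, 14]
Insert 12: shifted 0 elements -> [-3, 2, 12, 14]
Insert 14: shifted 0 elements -> [-3, 2, 12, 14]


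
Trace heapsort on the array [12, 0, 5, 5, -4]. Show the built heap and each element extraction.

Build heap: [12, 5, 5, 0, -4]
Extract 12: [5, 0, 5, -4, 12]
Extract 5: [5, 0, -4, 5, 12]
Extract 5: [0, -4, 5, 5, 12]
Extract 0: [-4, 0, 5, 5, 12]


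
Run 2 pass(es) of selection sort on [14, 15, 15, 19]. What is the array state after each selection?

Pass 1: Select minimum 14 at index 0, swap -> [14, 15, 15, 19]
Pass 2: Select minimum 15 at index 1, swap -> [14, 15, 15, 19]


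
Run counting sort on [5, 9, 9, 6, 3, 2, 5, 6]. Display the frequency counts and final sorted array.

Count array: [0, 0, 1, 1, 0, 2, 2, 0, 0, 2]
(count[i] = number of elements equal to i)
Cumulative count: [0, 0, 1, 2, 2, 4, 6, 6, 6, 8]
Sorted: [2, 3, 5, 5, 6, 6, 9, 9]


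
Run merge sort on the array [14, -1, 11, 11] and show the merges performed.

Divide and conquer:
  Merge [14] + [-1] -> [-1, 14]
  Merge [11] + [11] -> [11, 11]
  Merge [-1, 14] + [11, 11] -> [-1, 11, 11, 14]


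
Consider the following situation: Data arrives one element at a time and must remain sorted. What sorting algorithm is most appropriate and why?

Best choice: Insertion sort
Reason: Insertion sort naturally handles online/streaming input by inserting each new element into sorted position


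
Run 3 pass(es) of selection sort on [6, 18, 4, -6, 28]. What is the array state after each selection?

Pass 1: Select minimum -6 at index 3, swap -> [-6, 18, 4, 6, 28]
Pass 2: Select minimum 4 at index 2, swap -> [-6, 4, 18, 6, 28]
Pass 3: Select minimum 6 at index 3, swap -> [-6, 4, 6, 18, 28]


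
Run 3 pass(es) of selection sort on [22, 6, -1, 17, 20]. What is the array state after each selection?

Pass 1: Select minimum -1 at index 2, swap -> [-1, 6, 22, 17, 20]
Pass 2: Select minimum 6 at index 1, swap -> [-1, 6, 22, 17, 20]
Pass 3: Select minimum 17 at index 3, swap -> [-1, 6, 17, 22, 20]


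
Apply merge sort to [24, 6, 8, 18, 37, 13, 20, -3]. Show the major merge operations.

Divide and conquer:
  Merge [24] + [6] -> [6, 24]
  Merge [8] + [18] -> [8, 18]
  Merge [6, 24] + [8, 18] -> [6, 8, 18, 24]
  Merge [37] + [13] -> [13, 37]
  Merge [20] + [-3] -> [-3, 20]
  Merge [13, 37] + [-3, 20] -> [-3, 13, 20, 37]
  Merge [6, 8, 18, 24] + [-3, 13, 20, 37] -> [-3, 6, 8, 13, 18, 20, 24, 37]


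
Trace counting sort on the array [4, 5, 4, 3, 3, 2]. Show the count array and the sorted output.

Count array: [0, 0, 1, 2, 2, 1]
(count[i] = number of elements equal to i)
Cumulative count: [0, 0, 1, 3, 5, 6]
Sorted: [2, 3, 3, 4, 4, 5]


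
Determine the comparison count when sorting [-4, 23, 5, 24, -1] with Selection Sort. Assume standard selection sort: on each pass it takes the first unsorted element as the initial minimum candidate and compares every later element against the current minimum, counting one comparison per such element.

Pass 1: scan indices 1..4 for the minimum = 4 comparison(s); min is -4, place at index 0 -> [-4, 23, 5, 24, -1]
Pass 2: scan indices 2..4 for the minimum = 3 comparison(s); min is -1, place at index 1 -> [-4, -1, 5, 24, 23]
Pass 3: scan indices 3..4 for the minimum = 2 comparison(s); min is 5, place at index 2 -> [-4, -1, 5, 24, 23]
Pass 4: scan indices 4..4 for the minimum = 1 comparison(s); min is 23, place at index 3 -> [-4, -1, 5, 23, 24]
Selection sort always scans the whole unsorted suffix, so the count is (n-1) + (n-2) + ... + 1 = n(n-1)/2 = 5*4/2 = 10 regardless of the input order.
Total comparisons: 4 + 3 + 2 + 1 = 10


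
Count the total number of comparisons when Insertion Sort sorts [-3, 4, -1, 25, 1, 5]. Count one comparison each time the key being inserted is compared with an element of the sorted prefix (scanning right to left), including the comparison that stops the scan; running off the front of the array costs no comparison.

Insert 4: -3 <= 4 (stop) = 1 comparison(s) -> [-3, 4, -1, 25, 1, 5]
Insert -1: 4 > -1 (shift), -3 <= -1 (stop) = 2 comparison(s) -> [-3, -1, 4, 25, 1, 5]
Insert 25: 4 <= 25 (stop) = 1 comparison(s) -> [-3, -1, 4, 25, 1, 5]
Insert 1: 25 > 1 (shift), 4 > 1 (shift), -1 <= 1 (stop) = 3 comparison(s) -> [-3, -1, 1, 4, 25, 5]
Insert 5: 25 > 5 (shift), 4 <= 5 (stop) = 2 comparison(s) -> [-3, -1, 1, 4, 5, 25]
Total comparisons: 1 + 2 + 1 + 3 + 2 = 9


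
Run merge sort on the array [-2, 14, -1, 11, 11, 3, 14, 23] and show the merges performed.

Divide and conquer:
  Merge [-2] + [14] -> [-2, 14]
  Merge [-1] + [11] -> [-1, 11]
  Merge [-2, 14] + [-1, 11] -> [-2, -1, 11, 14]
  Merge [11] + [3] -> [3, 11]
  Merge [14] + [23] -> [14, 23]
  Merge [3, 11] + [14, 23] -> [3, 11, 14, 23]
  Merge [-2, -1, 11, 14] + [3, 11, 14, 23] -> [-2, -1, 3, 11, 11, 14, 14, 23]


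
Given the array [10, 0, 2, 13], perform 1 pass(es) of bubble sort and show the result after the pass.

After pass 1: [0, 2, 10, 13] (2 swaps)
Total swaps: 2


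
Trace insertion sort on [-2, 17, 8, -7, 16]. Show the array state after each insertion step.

First element -2 is already 'sorted'
Insert 17: shifted 0 elements -> [-2, 17, 8, -7, 16]
Insert 8: shifted 1 elements -> [-2, 8, 17, -7, 16]
Insert -7: shifted 3 elements -> [-7, -2, 8, 17, 16]
Insert 16: shifted 1 elements -> [-7, -2, 8, 16, 17]


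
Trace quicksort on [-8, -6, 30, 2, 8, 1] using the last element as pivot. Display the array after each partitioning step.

Partition 1: pivot=1 at index 2 -> [-8, -6, 1, 2, 8, 30]
Partition 2: pivot=-6 at index 1 -> [-8, -6, 1, 2, 8, 30]
Partition 3: pivot=30 at index 5 -> [-8, -6, 1, 2, 8, 30]
Partition 4: pivot=8 at index 4 -> [-8, -6, 1, 2, 8, 30]


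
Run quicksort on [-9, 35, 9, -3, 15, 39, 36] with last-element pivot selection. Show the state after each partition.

Partition 1: pivot=36 at index 5 -> [-9, 35, 9, -3, 15, 36, 39]
Partition 2: pivot=15 at index 3 -> [-9, 9, -3, 15, 35, 36, 39]
Partition 3: pivot=-3 at index 1 -> [-9, -3, 9, 15, 35, 36, 39]


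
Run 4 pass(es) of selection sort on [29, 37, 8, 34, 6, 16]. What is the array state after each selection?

Pass 1: Select minimum 6 at index 4, swap -> [6, 37, 8, 34, 29, 16]
Pass 2: Select minimum 8 at index 2, swap -> [6, 8, 37, 34, 29, 16]
Pass 3: Select minimum 16 at index 5, swap -> [6, 8, 16, 34, 29, 37]
Pass 4: Select minimum 29 at index 4, swap -> [6, 8, 16, 29, 34, 37]


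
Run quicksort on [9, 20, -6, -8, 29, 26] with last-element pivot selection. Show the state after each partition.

Partition 1: pivot=26 at index 4 -> [9, 20, -6, -8, 26, 29]
Partition 2: pivot=-8 at index 0 -> [-8, 20, -6, 9, 26, 29]
Partition 3: pivot=9 at index 2 -> [-8, -6, 9, 20, 26, 29]


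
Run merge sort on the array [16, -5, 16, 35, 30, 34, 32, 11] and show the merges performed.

Divide and conquer:
  Merge [16] + [-5] -> [-5, 16]
  Merge [16] + [35] -> [16, 35]
  Merge [-5, 16] + [16, 35] -> [-5, 16, 16, 35]
  Merge [30] + [34] -> [30, 34]
  Merge [32] + [11] -> [11, 32]
  Merge [30, 34] + [11, 32] -> [11, 30, 32, 34]
  Merge [-5, 16, 16, 35] + [11, 30, 32, 34] -> [-5, 11, 16, 16, 30, 32, 34, 35]


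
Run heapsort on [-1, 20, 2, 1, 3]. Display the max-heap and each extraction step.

Build heap: [20, 3, 2, 1, -1]
Extract 20: [3, 1, 2, -1, 20]
Extract 3: [2, 1, -1, 3, 20]
Extract 2: [1, -1, 2, 3, 20]
Extract 1: [-1, 1, 2, 3, 20]


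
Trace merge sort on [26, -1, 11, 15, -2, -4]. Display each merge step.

Divide and conquer:
  Merge [-1] + [11] -> [-1, 11]
  Merge [26] + [-1, 11] -> [-1, 11, 26]
  Merge [-2] + [-4] -> [-4, -2]
  Merge [15] + [-4, -2] -> [-4, -2, 15]
  Merge [-1, 11, 26] + [-4, -2, 15] -> [-4, -2, -1, 11, 15, 26]


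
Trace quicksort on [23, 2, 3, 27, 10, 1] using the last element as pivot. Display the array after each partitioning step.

Partition 1: pivot=1 at index 0 -> [1, 2, 3, 27, 10, 23]
Partition 2: pivot=23 at index 4 -> [1, 2, 3, 10, 23, 27]
Partition 3: pivot=10 at index 3 -> [1, 2, 3, 10, 23, 27]
Partition 4: pivot=3 at index 2 -> [1, 2, 3, 10, 23, 27]


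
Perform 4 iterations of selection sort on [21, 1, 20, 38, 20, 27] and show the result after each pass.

Pass 1: Select minimum 1 at index 1, swap -> [1, 21, 20, 38, 20, 27]
Pass 2: Select minimum 20 at index 2, swap -> [1, 20, 21, 38, 20, 27]
Pass 3: Select minimum 20 at index 4, swap -> [1, 20, 20, 38, 21, 27]
Pass 4: Select minimum 21 at index 4, swap -> [1, 20, 20, 21, 38, 27]


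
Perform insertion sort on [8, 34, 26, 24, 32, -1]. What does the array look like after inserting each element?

First element 8 is already 'sorted'
Insert 34: shifted 0 elements -> [8, 34, 26, 24, 32, -1]
Insert 26: shifted 1 elements -> [8, 26, 34, 24, 32, -1]
Insert 24: shifted 2 elements -> [8, 24, 26, 34, 32, -1]
Insert 32: shifted 1 elements -> [8, 24, 26, 32, 34, -1]
Insert -1: shifted 5 elements -> [-1, 8, 24, 26, 32, 34]


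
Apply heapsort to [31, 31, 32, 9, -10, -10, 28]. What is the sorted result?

Build heap: [32, 31, 31, 9, -10, -10, 28]
Extract 32: [31, 28, 31, 9, -10, -10, 32]
Extract 31: [31, 28, -10, 9, -10, 31, 32]
Extract 31: [28, 9, -10, -10, 31, 31, 32]
Extract 28: [9, -10, -10, 28, 31, 31, 32]
Extract 9: [-10, -10, 9, 28, 31, 31, 32]
Extract -10: [-10, -10, 9, 28, 31, 31, 32]


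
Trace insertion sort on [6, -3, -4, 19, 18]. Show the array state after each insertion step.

First element 6 is already 'sorted'
Insert -3: shifted 1 elements -> [-3, 6, -4, 19, 18]
Insert -4: shifted 2 elements -> [-4, -3, 6, 19, 18]
Insert 19: shifted 0 elements -> [-4, -3, 6, 19, 18]
Insert 18: shifted 1 elements -> [-4, -3, 6, 18, 19]


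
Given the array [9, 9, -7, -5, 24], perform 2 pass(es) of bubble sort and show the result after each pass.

After pass 1: [9, -7, -5, 9, 24] (2 swaps)
After pass 2: [-7, -5, 9, 9, 24] (2 swaps)
Total swaps: 4


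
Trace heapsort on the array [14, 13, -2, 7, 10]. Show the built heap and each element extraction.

Build heap: [14, 13, -2, 7, 10]
Extract 14: [13, 10, -2, 7, 14]
Extract 13: [10, 7, -2, 13, 14]
Extract 10: [7, -2, 10, 13, 14]
Extract 7: [-2, 7, 10, 13, 14]


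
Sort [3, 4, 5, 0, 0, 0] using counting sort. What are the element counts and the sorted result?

Count array: [3, 0, 0, 1, 1, 1]
(count[i] = number of elements equal to i)
Cumulative count: [3, 3, 3, 4, 5, 6]
Sorted: [0, 0, 0, 3, 4, 5]


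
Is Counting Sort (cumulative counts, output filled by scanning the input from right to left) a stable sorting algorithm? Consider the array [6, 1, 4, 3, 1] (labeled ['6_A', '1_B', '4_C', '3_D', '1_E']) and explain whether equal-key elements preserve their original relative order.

Trace Counting Sort on the labeled array (the key is the number; the letter only tracks identity):
  Counts for values 0..6: [0, 2, 0, 1, 1, 0, 1]
  Cumulative counts: [0, 2, 2, 3, 4, 4, 5]
  Scan right to left: place 1_E at output index 1
  Scan right to left: place 3_D at output index 2
  Scan right to left: place 4_C at output index 3
  Scan right to left: place 1_B at output index 0
  Scan right to left: place 6_A at output index 4
  Output: [1_B, 1_E, 3_D, 4_C, 6_A]
Equal keys:
  value 1: originally 1_B, 1_E; after sorting 1_B, 1_E -> order preserved
All equal keys kept their original relative order. Counting Sort is stable: scanning the input right to left with decreasing cumulative counts places later duplicates at later output positions.
Answer: Stable


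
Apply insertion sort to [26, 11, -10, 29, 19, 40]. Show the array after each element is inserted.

First element 26 is already 'sorted'
Insert 11: shifted 1 elements -> [11, 26, -10, 29, 19, 40]
Insert -10: shifted 2 elements -> [-10, 11, 26, 29, 19, 40]
Insert 29: shifted 0 elements -> [-10, 11, 26, 29, 19, 40]
Insert 19: shifted 2 elements -> [-10, 11, 19, 26, 29, 40]
Insert 40: shifted 0 elements -> [-10, 11, 19, 26, 29, 40]


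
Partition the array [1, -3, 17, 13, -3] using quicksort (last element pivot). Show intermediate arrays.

Partition 1: pivot=-3 at index 1 -> [-3, -3, 17, 13, 1]
Partition 2: pivot=1 at index 2 -> [-3, -3, 1, 13, 17]
Partition 3: pivot=17 at index 4 -> [-3, -3, 1, 13, 17]


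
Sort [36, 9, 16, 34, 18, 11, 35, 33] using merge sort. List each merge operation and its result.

Divide and conquer:
  Merge [36] + [9] -> [9, 36]
  Merge [16] + [34] -> [16, 34]
  Merge [9, 36] + [16, 34] -> [9, 16, 34, 36]
  Merge [18] + [11] -> [11, 18]
  Merge [35] + [33] -> [33, 35]
  Merge [11, 18] + [33, 35] -> [11, 18, 33, 35]
  Merge [9, 16, 34, 36] + [11, 18, 33, 35] -> [9, 11, 16, 18, 33, 34, 35, 36]


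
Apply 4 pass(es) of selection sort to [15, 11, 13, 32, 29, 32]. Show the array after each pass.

Pass 1: Select minimum 11 at index 1, swap -> [11, 15, 13, 32, 29, 32]
Pass 2: Select minimum 13 at index 2, swap -> [11, 13, 15, 32, 29, 32]
Pass 3: Select minimum 15 at index 2, swap -> [11, 13, 15, 32, 29, 32]
Pass 4: Select minimum 29 at index 4, swap -> [11, 13, 15, 29, 32, 32]


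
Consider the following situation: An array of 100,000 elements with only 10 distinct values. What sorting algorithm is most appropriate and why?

Best choice: 3-way quicksort or Counting sort
Reason: 3-way (Dutch national flag) partitioning groups every copy of the pivot together, so with only d=10 distinct keys quicksort finishes in O(n log d) expected time, which is effectively linear; counting sort runs in O(n + k) where k is the size of the key range (not the number of distinct values), so it is linear when the 10 values are integers drawn from a small known range


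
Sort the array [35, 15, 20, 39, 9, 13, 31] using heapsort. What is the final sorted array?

Build heap: [39, 35, 31, 15, 9, 13, 20]
Extract 39: [35, 20, 31, 15, 9, 13, 39]
Extract 35: [31, 20, 13, 15, 9, 35, 39]
Extract 31: [20, 15, 13, 9, 31, 35, 39]
Extract 20: [15, 9, 13, 20, 31, 35, 39]
Extract 15: [13, 9, 15, 20, 31, 35, 39]
Extract 13: [9, 13, 15, 20, 31, 35, 39]


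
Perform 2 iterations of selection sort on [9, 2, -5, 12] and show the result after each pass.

Pass 1: Select minimum -5 at index 2, swap -> [-5, 2, 9, 12]
Pass 2: Select minimum 2 at index 1, swap -> [-5, 2, 9, 12]


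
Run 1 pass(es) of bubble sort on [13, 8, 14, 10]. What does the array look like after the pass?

After pass 1: [8, 13, 10, 14] (2 swaps)
Total swaps: 2


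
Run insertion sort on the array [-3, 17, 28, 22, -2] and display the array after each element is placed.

First element -3 is already 'sorted'
Insert 17: shifted 0 elements -> [-3, 17, 28, 22, -2]
Insert 28: shifted 0 elements -> [-3, 17, 28, 22, -2]
Insert 22: shifted 1 elements -> [-3, 17, 22, 28, -2]
Insert -2: shifted 3 elements -> [-3, -2, 17, 22, 28]


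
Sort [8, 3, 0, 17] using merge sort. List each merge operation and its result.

Divide and conquer:
  Merge [8] + [3] -> [3, 8]
  Merge [0] + [17] -> [0, 17]
  Merge [3, 8] + [0, 17] -> [0, 3, 8, 17]


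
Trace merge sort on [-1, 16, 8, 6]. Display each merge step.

Divide and conquer:
  Merge [-1] + [16] -> [-1, 16]
  Merge [8] + [6] -> [6, 8]
  Merge [-1, 16] + [6, 8] -> [-1, 6, 8, 16]


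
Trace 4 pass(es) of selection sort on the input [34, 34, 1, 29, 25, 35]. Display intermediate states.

Pass 1: Select minimum 1 at index 2, swap -> [1, 34, 34, 29, 25, 35]
Pass 2: Select minimum 25 at index 4, swap -> [1, 25, 34, 29, 34, 35]
Pass 3: Select minimum 29 at index 3, swap -> [1, 25, 29, 34, 34, 35]
Pass 4: Select minimum 34 at index 3, swap -> [1, 25, 29, 34, 34, 35]


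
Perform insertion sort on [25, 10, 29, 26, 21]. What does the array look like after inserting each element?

First element 25 is already 'sorted'
Insert 10: shifted 1 elements -> [10, 25, 29, 26, 21]
Insert 29: shifted 0 elements -> [10, 25, 29, 26, 21]
Insert 26: shifted 1 elements -> [10, 25, 26, 29, 21]
Insert 21: shifted 3 elements -> [10, 21, 25, 26, 29]


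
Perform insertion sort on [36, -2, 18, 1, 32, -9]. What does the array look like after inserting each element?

First element 36 is already 'sorted'
Insert -2: shifted 1 elements -> [-2, 36, 18, 1, 32, -9]
Insert 18: shifted 1 elements -> [-2, 18, 36, 1, 32, -9]
Insert 1: shifted 2 elements -> [-2, 1, 18, 36, 32, -9]
Insert 32: shifted 1 elements -> [-2, 1, 18, 32, 36, -9]
Insert -9: shifted 5 elements -> [-9, -2, 1, 18, 32, 36]


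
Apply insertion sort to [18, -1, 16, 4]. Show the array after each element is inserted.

First element 18 is already 'sorted'
Insert -1: shifted 1 elements -> [-1, 18, 16, 4]
Insert 16: shifted 1 elements -> [-1, 16, 18, 4]
Insert 4: shifted 2 elements -> [-1, 4, 16, 18]


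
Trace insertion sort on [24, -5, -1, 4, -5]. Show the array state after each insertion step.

First element 24 is already 'sorted'
Insert -5: shifted 1 elements -> [-5, 24, -1, 4, -5]
Insert -1: shifted 1 elements -> [-5, -1, 24, 4, -5]
Insert 4: shifted 1 elements -> [-5, -1, 4, 24, -5]
Insert -5: shifted 3 elements -> [-5, -5, -1, 4, 24]


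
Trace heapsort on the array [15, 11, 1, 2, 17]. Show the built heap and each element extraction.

Build heap: [17, 15, 1, 2, 11]
Extract 17: [15, 11, 1, 2, 17]
Extract 15: [11, 2, 1, 15, 17]
Extract 11: [2, 1, 11, 15, 17]
Extract 2: [1, 2, 11, 15, 17]


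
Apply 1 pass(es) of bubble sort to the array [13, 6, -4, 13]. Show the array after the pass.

After pass 1: [6, -4, 13, 13] (2 swaps)
Total swaps: 2


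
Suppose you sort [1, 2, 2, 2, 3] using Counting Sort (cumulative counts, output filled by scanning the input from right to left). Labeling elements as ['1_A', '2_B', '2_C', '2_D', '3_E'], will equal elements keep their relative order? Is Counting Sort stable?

Trace Counting Sort on the labeled array (the key is the number; the letter only tracks identity):
  Counts for values 0..3: [0, 1, 3, 1]
  Cumulative counts: [0, 1, 4, 5]
  Scan right to left: place 3_E at output index 4
  Scan right to left: place 2_D at output index 3
  Scan right to left: place 2_C at output index 2
  Scan right to left: place 2_B at output index 1
  Scan right to left: place 1_A at output index 0
  Output: [1_A, 2_B, 2_C, 2_D, 3_E]
Equal keys:
  value 2: originally 2_B, 2_C, 2_D; after sorting 2_B, 2_C, 2_D -> order preserved
All equal keys kept their original relative order. Counting Sort is stable: scanning the input right to left with decreasing cumulative counts places later duplicates at later output positions.
Answer: Stable


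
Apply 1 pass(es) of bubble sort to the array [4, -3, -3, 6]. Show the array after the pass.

After pass 1: [-3, -3, 4, 6] (2 swaps)
Total swaps: 2


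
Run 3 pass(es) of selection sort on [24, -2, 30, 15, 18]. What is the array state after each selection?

Pass 1: Select minimum -2 at index 1, swap -> [-2, 24, 30, 15, 18]
Pass 2: Select minimum 15 at index 3, swap -> [-2, 15, 30, 24, 18]
Pass 3: Select minimum 18 at index 4, swap -> [-2, 15, 18, 24, 30]


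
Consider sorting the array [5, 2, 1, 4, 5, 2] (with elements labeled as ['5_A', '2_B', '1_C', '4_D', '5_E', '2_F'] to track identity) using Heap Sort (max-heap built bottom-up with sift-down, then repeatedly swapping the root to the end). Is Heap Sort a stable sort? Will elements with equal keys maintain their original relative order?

Trace Heap Sort on the labeled array (the key is the number; the letter only tracks identity):
  Build max-heap: [5_A, 5_E, 2_F, 4_D, 2_B, 1_C]
  Swap root 5_A to index 5, re-heapify first 5 -> [5_E, 4_D, 2_F, 1_C, 2_B, 5_A]
  Swap root 5_E to index 4, re-heapify first 4 -> [4_D, 2_B, 2_F, 1_C, 5_E, 5_A]
  Swap root 4_D to index 3, re-heapify first 3 -> [2_B, 1_C, 2_F, 4_D, 5_E, 5_A]
  Swap root 2_B to index 2, re-heapify first 2 -> [2_F, 1_C, 2_B, 4_D, 5_E, 5_A]
  Swap root 2_F to index 1, re-heapify first 1 -> [1_C, 2_F, 2_B, 4_D, 5_E, 5_A]
Final order: [1_C, 2_F, 2_B, 4_D, 5_E, 5_A]
Equal keys:
  value 2: originally 2_B, 2_F; after sorting 2_F, 2_B -> order changed
  value 5: originally 5_A, 5_E; after sorting 5_E, 5_A -> order changed
Equal keys were reordered, so Heap Sort is not stable: heap construction and root-to-end swaps move elements without regard to the original order of equal keys. (One such input is enough; an unstable sort may happen to preserve order on other inputs, but it gives no guarantee.)
Answer: Not stable


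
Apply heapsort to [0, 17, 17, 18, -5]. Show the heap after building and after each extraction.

Build heap: [18, 17, 17, 0, -5]
Extract 18: [17, 0, 17, -5, 18]
Extract 17: [17, 0, -5, 17, 18]
Extract 17: [0, -5, 17, 17, 18]
Extract 0: [-5, 0, 17, 17, 18]


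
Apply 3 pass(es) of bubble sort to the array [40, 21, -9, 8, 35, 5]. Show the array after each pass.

After pass 1: [21, -9, 8, 35, 5, 40] (5 swaps)
After pass 2: [-9, 8, 21, 5, 35, 40] (3 swaps)
After pass 3: [-9, 8, 5, 21, 35, 40] (1 swaps)
Total swaps: 9


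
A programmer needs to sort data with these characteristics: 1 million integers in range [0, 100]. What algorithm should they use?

Best choice: Counting sort
Reason: O(n + k) where k=100 is small; linear time beats O(n log n)


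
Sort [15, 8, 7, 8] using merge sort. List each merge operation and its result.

Divide and conquer:
  Merge [15] + [8] -> [8, 15]
  Merge [7] + [8] -> [7, 8]
  Merge [8, 15] + [7, 8] -> [7, 8, 8, 15]


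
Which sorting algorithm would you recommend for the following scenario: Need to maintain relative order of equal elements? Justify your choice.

Best choice: Merge sort or Insertion sort
Reason: Both are stable; quicksort and heapsort are not stable


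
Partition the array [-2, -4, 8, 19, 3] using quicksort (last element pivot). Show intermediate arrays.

Partition 1: pivot=3 at index 2 -> [-2, -4, 3, 19, 8]
Partition 2: pivot=-4 at index 0 -> [-4, -2, 3, 19, 8]
Partition 3: pivot=8 at index 3 -> [-4, -2, 3, 8, 19]


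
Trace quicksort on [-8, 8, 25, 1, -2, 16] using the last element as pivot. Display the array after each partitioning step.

Partition 1: pivot=16 at index 4 -> [-8, 8, 1, -2, 16, 25]
Partition 2: pivot=-2 at index 1 -> [-8, -2, 1, 8, 16, 25]
Partition 3: pivot=8 at index 3 -> [-8, -2, 1, 8, 16, 25]


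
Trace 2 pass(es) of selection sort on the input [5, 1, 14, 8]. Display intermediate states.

Pass 1: Select minimum 1 at index 1, swap -> [1, 5, 14, 8]
Pass 2: Select minimum 5 at index 1, swap -> [1, 5, 14, 8]


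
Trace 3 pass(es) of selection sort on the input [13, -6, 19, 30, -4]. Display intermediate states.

Pass 1: Select minimum -6 at index 1, swap -> [-6, 13, 19, 30, -4]
Pass 2: Select minimum -4 at index 4, swap -> [-6, -4, 19, 30, 13]
Pass 3: Select minimum 13 at index 4, swap -> [-6, -4, 13, 30, 19]


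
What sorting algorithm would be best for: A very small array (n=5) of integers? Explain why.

Best choice: Insertion sort
Reason: For tiny inputs the O(n^2) overhead is negligible and insertion sort has minimal constant factors


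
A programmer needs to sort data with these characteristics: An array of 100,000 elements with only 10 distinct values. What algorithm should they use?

Best choice: 3-way quicksort or Counting sort
Reason: 3-way (Dutch national flag) partitioning groups every copy of the pivot together, so with only d=10 distinct keys quicksort finishes in O(n log d) expected time, which is effectively linear; counting sort runs in O(n + k) where k is the size of the key range (not the number of distinct values), so it is linear when the 10 values are integers drawn from a small known range


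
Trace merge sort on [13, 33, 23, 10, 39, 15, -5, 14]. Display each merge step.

Divide and conquer:
  Merge [13] + [33] -> [13, 33]
  Merge [23] + [10] -> [10, 23]
  Merge [13, 33] + [10, 23] -> [10, 13, 23, 33]
  Merge [39] + [15] -> [15, 39]
  Merge [-5] + [14] -> [-5, 14]
  Merge [15, 39] + [-5, 14] -> [-5, 14, 15, 39]
  Merge [10, 13, 23, 33] + [-5, 14, 15, 39] -> [-5, 10, 13, 14, 15, 23, 33, 39]


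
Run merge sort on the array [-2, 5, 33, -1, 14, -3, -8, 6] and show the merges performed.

Divide and conquer:
  Merge [-2] + [5] -> [-2, 5]
  Merge [33] + [-1] -> [-1, 33]
  Merge [-2, 5] + [-1, 33] -> [-2, -1, 5, 33]
  Merge [14] + [-3] -> [-3, 14]
  Merge [-8] + [6] -> [-8, 6]
  Merge [-3, 14] + [-8, 6] -> [-8, -3, 6, 14]
  Merge [-2, -1, 5, 33] + [-8, -3, 6, 14] -> [-8, -3, -2, -1, 5, 6, 14, 33]


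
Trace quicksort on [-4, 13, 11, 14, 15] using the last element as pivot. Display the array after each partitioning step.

Partition 1: pivot=15 at index 4 -> [-4, 13, 11, 14, 15]
Partition 2: pivot=14 at index 3 -> [-4, 13, 11, 14, 15]
Partition 3: pivot=11 at index 1 -> [-4, 11, 13, 14, 15]


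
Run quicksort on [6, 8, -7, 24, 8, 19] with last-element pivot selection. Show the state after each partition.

Partition 1: pivot=19 at index 4 -> [6, 8, -7, 8, 19, 24]
Partition 2: pivot=8 at index 3 -> [6, 8, -7, 8, 19, 24]
Partition 3: pivot=-7 at index 0 -> [-7, 8, 6, 8, 19, 24]
Partition 4: pivot=6 at index 1 -> [-7, 6, 8, 8, 19, 24]
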